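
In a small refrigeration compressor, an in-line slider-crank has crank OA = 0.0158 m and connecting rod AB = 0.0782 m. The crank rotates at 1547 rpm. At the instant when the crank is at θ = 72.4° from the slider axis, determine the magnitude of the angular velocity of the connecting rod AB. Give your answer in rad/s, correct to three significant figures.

10.1

ω = 162 rad/s (converted from 1547 rpm).
The rod makes angle φ with the slider axis where L sinφ = r sinθ; differentiating, L cosφ·φ̇ = r ω cosθ.
L cosφ = √(L² − r² sin²θ) = 0.076736 m.
|ω_rod| = r ω |cosθ| / √(L² − r² sin²θ) = 0.0158·162·0.30237/0.076736 = 10.086 rad/s.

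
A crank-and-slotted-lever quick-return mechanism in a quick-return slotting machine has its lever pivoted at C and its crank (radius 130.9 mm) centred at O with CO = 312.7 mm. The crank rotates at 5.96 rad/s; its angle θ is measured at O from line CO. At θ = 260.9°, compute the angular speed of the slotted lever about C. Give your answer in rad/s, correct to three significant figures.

0.623

ω = 5.96 rad/s
Crank pin A relative to C: A = (d + r cosθ, r sinθ); lever angle φ = atan2(r sinθ, d + r cosθ).
Differentiating tanφ: φ̇ = rω(d cosθ + r)/(d² + r² + 2dr cosθ).
d² + r² + 2dr cosθ = |CA|² = 0.101969 m²;  d cosθ + r = +0.081444 m.
|ω_lever| = |0.1309·5.96·+0.081444| / 0.101969 = 0.62313 rad/s.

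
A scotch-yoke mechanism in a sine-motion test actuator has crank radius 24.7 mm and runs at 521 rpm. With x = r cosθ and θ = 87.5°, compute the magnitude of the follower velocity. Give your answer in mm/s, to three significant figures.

ω = 54.56 rad/s (from 521 rpm).
x = r cosθ ⇒ ẋ = −rω sinθ.
|v| = rω|sinθ| = 0.0247·54.56·|sin 87.5°| = 1.3463 m/s = 1346.3 mm/s.

1350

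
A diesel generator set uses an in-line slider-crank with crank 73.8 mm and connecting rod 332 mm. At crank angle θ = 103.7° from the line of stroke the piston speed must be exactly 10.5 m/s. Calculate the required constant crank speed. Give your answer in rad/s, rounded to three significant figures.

155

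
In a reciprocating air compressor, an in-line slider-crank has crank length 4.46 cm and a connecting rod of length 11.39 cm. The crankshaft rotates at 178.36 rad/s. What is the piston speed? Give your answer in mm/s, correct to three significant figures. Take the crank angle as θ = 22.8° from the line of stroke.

4210

ω = 178.4 rad/s
For an in-line slider-crank, x = r cosθ + √(L² − r² sin²θ), so v = −rω sinθ·[1 + r cosθ/√(L² − r² sin²θ)].
With r = 0.0446 m, L = 0.1139 m, θ = 22.8°: √(L² − r² sin²θ) = 0.11258 m.
v = −0.0446·178.4·0.38752·[1 + 0.0446·0.92186/0.11258] = -4.2084 m/s.
|v| = 4.2084 m/s = 4208.4 mm/s.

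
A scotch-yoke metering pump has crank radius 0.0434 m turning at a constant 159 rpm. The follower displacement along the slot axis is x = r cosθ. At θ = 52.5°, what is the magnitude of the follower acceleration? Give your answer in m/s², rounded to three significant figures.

ω = 16.65 rad/s (from 159 rpm).
x = r cosθ ⇒ ẍ = −rω² cosθ (ω constant).
|a| = rω²|cosθ| = 0.0434·(16.65)²·|cos 52.5°| = 7.3247 m/s².

7.32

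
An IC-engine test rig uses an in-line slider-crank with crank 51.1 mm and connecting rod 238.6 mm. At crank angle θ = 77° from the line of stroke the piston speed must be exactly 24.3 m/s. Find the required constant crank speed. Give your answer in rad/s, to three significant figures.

For an in-line slider-crank, |v_piston| = rω|sinθ|·[1 + r cosθ/√(L² − r² sin²θ)].
With r = 0.0511 m, L = 0.2386 m, θ = 77°: the bracketed kinematic factor |dx/dθ| = 0.052243 m.
ω = v/|dx/dθ| = 24.3/0.052243 = 465.13 rad/s.

465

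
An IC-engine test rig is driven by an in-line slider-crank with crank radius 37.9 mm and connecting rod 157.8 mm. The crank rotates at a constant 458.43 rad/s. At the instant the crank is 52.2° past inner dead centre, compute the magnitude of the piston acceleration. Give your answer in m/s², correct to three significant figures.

4420

ω = 458.4 rad/s
x(θ) = r cosθ + √(L² − r² sin²θ); with ω constant, a = ω²·d²x/dθ².
d²x/dθ² = −r cosθ − r²(cos2θ)/√u − r⁴ sin²2θ/(4u^{3/2}),  u = L² − r² sin²θ = 0.024004 m².
Substituting r = 0.0379 m, L = 0.1578 m, θ = 52.2°: d²x/dθ² = -0.021054 m.
a = ω²·d²x/dθ² = (458.4)²·(-0.021054) = -4424.6 m/s²;  |a| = 4424.6 m/s².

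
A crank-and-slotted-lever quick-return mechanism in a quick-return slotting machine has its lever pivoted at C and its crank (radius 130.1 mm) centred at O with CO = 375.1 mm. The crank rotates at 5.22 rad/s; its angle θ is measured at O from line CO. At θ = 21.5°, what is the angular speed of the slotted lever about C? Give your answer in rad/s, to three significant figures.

ω = 5.22 rad/s
Crank pin A relative to C: A = (d + r cosθ, r sinθ); lever angle φ = atan2(r sinθ, d + r cosθ).
Differentiating tanφ: φ̇ = rω(d cosθ + r)/(d² + r² + 2dr cosθ).
d² + r² + 2dr cosθ = |CA|² = 0.248436 m²;  d cosθ + r = +0.4791 m.
|ω_lever| = |0.1301·5.22·+0.4791| / 0.248436 = 1.3097 rad/s.

1.31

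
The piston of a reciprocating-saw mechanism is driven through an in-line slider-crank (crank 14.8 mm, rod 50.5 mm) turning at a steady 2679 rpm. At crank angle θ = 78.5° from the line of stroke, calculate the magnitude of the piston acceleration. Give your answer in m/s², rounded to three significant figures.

ω = 2π·2679/60 = 280.5 rad/s
x(θ) = r cosθ + √(L² − r² sin²θ); with ω constant, a = ω²·d²x/dθ².
d²x/dθ² = −r cosθ − r²(cos2θ)/√u − r⁴ sin²2θ/(4u^{3/2}),  u = L² − r² sin²θ = 0.00233992 m².
Substituting r = 0.0148 m, L = 0.0505 m, θ = 78.5°: d²x/dθ² = +0.0012014 m.
a = ω²·d²x/dθ² = (280.5)²·(+0.0012014) = +94.555 m/s²;  |a| = 94.555 m/s².

94.6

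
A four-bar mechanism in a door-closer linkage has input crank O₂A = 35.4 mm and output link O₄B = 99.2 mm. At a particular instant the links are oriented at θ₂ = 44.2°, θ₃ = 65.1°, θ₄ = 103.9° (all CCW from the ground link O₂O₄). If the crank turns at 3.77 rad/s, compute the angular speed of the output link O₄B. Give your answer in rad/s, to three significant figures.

ω₂ = 3.77 rad/s
Differentiating the loop-closure r₂e^{iθ₂}+r₃e^{iθ₃}=r₁+r₄e^{iθ₄} gives r₂ω₂e^{iθ₂}+r₃ω₃e^{iθ₃}=r₄ω₄e^{iθ₄}.
Eliminating the other unknown: ω₄ = r₂ω₂ sin(θ₂−θ₃) / [r₄ sin(θ₄−θ₃)].
Numerator sine = -0.35674; denominator sine = +0.62660.
Result = 0.0354·3.77·(-0.35674) / (0.0992·(+0.62660)) = -0.76593 rad/s; magnitude 0.76593 rad/s.

0.766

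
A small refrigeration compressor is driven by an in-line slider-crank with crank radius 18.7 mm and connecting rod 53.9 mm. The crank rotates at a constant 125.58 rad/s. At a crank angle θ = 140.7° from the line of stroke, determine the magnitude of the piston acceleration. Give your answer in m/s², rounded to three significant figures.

204

ω = 125.6 rad/s
x(θ) = r cosθ + √(L² − r² sin²θ); with ω constant, a = ω²·d²x/dθ².
d²x/dθ² = −r cosθ − r²(cos2θ)/√u − r⁴ sin²2θ/(4u^{3/2}),  u = L² − r² sin²θ = 0.00276492 m².
Substituting r = 0.0187 m, L = 0.0539 m, θ = 140.7°: d²x/dθ² = +0.012954 m.
a = ω²·d²x/dθ² = (125.6)²·(+0.012954) = +204.29 m/s²;  |a| = 204.29 m/s².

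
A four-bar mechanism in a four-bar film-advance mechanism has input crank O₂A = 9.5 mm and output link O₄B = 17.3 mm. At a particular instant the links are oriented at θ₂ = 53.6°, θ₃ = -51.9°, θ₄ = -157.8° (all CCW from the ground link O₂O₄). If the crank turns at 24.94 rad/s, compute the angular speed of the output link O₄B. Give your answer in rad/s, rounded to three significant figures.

13.7

ω₂ = 24.94 rad/s
Differentiating the loop-closure r₂e^{iθ₂}+r₃e^{iθ₃}=r₁+r₄e^{iθ₄} gives r₂ω₂e^{iθ₂}+r₃ω₃e^{iθ₃}=r₄ω₄e^{iθ₄}.
Eliminating the other unknown: ω₄ = r₂ω₂ sin(θ₂−θ₃) / [r₄ sin(θ₄−θ₃)].
Numerator sine = +0.96363; denominator sine = -0.96174.
Result = 0.0095·24.94·(+0.96363) / (0.0173·(-0.96174)) = -13.722 rad/s; magnitude 13.722 rad/s.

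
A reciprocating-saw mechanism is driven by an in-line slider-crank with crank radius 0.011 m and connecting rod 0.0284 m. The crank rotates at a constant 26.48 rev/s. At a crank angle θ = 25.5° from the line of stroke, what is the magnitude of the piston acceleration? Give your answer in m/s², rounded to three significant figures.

ω = 2π·26.5 = 166.4 rad/s
x(θ) = r cosθ + √(L² − r² sin²θ); with ω constant, a = ω²·d²x/dθ².
d²x/dθ² = −r cosθ − r²(cos2θ)/√u − r⁴ sin²2θ/(4u^{3/2}),  u = L² − r² sin²θ = 0.000784134 m².
Substituting r = 0.011 m, L = 0.0284 m, θ = 25.5°: d²x/dθ² = -0.012748 m.
a = ω²·d²x/dθ² = (166.4)²·(-0.012748) = -352.9 m/s²;  |a| = 352.9 m/s².

353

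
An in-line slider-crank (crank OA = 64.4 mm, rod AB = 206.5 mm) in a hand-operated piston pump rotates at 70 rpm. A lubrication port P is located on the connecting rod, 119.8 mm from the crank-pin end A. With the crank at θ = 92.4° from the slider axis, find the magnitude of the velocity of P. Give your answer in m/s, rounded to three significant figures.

ω = 7.33 rad/s.  Crank-pin speed |V_A| = rω = 0.47208 m/s, perpendicular to OA.
Rod angle: sinφ = −(r/L) sinθ ⇒ φ = -18.155°; ω_rod = −rω cosθ/√(L²−r²sin²θ) = +0.10075 rad/s.
V_P = V_A + ω_rod × AP, with AP = 0.1198 m along the rod.
Components: V_Px = −rω sinθ − a·ω_rod·sinφ = -0.4679 m/s;  V_Py = rω cosθ + a·ω_rod·cosφ = -0.0082999 m/s.
|V_P| = √(V_Px² + V_Py²) = 0.46798 m/s.

0.468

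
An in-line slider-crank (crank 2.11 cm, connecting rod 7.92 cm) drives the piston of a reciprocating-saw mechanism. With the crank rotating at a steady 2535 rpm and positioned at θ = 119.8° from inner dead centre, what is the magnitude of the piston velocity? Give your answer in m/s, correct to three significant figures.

ω = 2π·2535/60 = 265.5 rad/s
For an in-line slider-crank, x = r cosθ + √(L² − r² sin²θ), so v = −rω sinθ·[1 + r cosθ/√(L² − r² sin²θ)].
With r = 0.0211 m, L = 0.0792 m, θ = 119.8°: √(L² − r² sin²θ) = 0.077054 m.
v = −0.0211·265.5·0.86777·[1 + 0.0211·-0.49697/0.077054] = -4.1991 m/s.
|v| = 4.1991 m/s.

4.20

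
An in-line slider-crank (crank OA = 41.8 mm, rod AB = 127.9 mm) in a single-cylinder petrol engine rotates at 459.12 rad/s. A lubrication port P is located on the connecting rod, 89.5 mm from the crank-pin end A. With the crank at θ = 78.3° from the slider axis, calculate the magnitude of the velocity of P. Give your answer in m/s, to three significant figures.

19.7

ω = 459.1 rad/s.  Crank-pin speed |V_A| = rω = 19.191 m/s, perpendicular to OA.
Rod angle: sinφ = −(r/L) sinθ ⇒ φ = -18.665°; ω_rod = −rω cosθ/√(L²−r²sin²θ) = -32.117 rad/s.
V_P = V_A + ω_rod × AP, with AP = 0.0895 m along the rod.
Components: V_Px = −rω sinθ − a·ω_rod·sinφ = -19.712 m/s;  V_Py = rω cosθ + a·ω_rod·cosφ = +1.1684 m/s.
|V_P| = √(V_Px² + V_Py²) = 19.747 m/s.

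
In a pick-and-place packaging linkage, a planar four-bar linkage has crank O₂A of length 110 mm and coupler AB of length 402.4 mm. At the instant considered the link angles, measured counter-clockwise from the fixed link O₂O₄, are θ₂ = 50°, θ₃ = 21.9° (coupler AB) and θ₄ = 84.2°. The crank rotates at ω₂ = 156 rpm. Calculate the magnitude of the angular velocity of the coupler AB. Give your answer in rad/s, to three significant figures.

ω₂ = 16.34 rad/s (from 156 rpm).
Differentiating the loop-closure r₂e^{iθ₂}+r₃e^{iθ₃}=r₁+r₄e^{iθ₄} gives r₂ω₂e^{iθ₂}+r₃ω₃e^{iθ₃}=r₄ω₄e^{iθ₄}.
Eliminating the other unknown: ω₃ = r₂ω₂ sin(θ₄−θ₂) / [r₃ sin(θ₃−θ₄)].
Numerator sine = +0.56208; denominator sine = -0.88539.
Result = 0.11·16.34·(+0.56208) / (0.4024·(-0.88539)) = -2.835 rad/s; magnitude 2.835 rad/s.

2.83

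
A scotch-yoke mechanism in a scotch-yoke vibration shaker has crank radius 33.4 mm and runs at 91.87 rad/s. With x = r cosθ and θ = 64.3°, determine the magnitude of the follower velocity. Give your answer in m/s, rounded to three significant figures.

2.76

ω = 91.87 rad/s
x = r cosθ ⇒ ẋ = −rω sinθ.
|v| = rω|sinθ| = 0.0334·91.87·|sin 64.3°| = 2.7649 m/s.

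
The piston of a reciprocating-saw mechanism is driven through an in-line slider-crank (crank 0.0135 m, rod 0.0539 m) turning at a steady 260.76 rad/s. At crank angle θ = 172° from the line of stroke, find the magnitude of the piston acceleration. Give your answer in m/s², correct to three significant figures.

ω = 260.8 rad/s
x(θ) = r cosθ + √(L² − r² sin²θ); with ω constant, a = ω²·d²x/dθ².
d²x/dθ² = −r cosθ − r²(cos2θ)/√u − r⁴ sin²2θ/(4u^{3/2}),  u = L² − r² sin²θ = 0.00290168 m².
Substituting r = 0.0135 m, L = 0.0539 m, θ = 172°: d²x/dθ² = +0.010112 m.
a = ω²·d²x/dθ² = (260.8)²·(+0.010112) = +687.6 m/s²;  |a| = 687.6 m/s².

688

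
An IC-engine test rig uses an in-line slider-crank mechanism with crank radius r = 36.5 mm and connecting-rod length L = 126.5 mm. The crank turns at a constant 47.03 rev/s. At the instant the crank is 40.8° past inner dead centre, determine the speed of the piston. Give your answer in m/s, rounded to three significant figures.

8.62

ω = 2π·47 = 295.5 rad/s
For an in-line slider-crank, x = r cosθ + √(L² − r² sin²θ), so v = −rω sinθ·[1 + r cosθ/√(L² − r² sin²θ)].
With r = 0.0365 m, L = 0.1265 m, θ = 40.8°: √(L² − r² sin²θ) = 0.12423 m.
v = −0.0365·295.5·0.65342·[1 + 0.0365·0.75700/0.12423] = -8.615 m/s.
|v| = 8.615 m/s.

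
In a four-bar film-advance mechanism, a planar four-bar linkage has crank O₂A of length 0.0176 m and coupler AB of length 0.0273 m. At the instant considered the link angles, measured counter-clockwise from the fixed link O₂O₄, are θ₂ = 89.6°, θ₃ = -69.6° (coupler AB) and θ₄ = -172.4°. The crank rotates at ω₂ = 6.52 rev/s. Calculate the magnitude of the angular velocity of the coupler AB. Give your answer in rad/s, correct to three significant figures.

26.8

ω₂ = 40.97 rad/s (from 6.52 rev/s).
Differentiating the loop-closure r₂e^{iθ₂}+r₃e^{iθ₃}=r₁+r₄e^{iθ₄} gives r₂ω₂e^{iθ₂}+r₃ω₃e^{iθ₃}=r₄ω₄e^{iθ₄}.
Eliminating the other unknown: ω₃ = r₂ω₂ sin(θ₄−θ₂) / [r₃ sin(θ₃−θ₄)].
Numerator sine = +0.99027; denominator sine = +0.97515.
Result = 0.0176·40.97·(+0.99027) / (0.0273·(+0.97515)) = +26.82 rad/s; magnitude 26.82 rad/s.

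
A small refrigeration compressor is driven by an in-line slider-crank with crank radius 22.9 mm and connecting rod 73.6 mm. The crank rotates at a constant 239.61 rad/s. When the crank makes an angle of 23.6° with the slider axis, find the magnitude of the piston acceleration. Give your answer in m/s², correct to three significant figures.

1490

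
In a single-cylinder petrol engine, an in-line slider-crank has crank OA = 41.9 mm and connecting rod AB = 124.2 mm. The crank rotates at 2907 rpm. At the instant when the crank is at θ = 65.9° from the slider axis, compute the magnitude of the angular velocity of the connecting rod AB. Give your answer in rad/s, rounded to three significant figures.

44.1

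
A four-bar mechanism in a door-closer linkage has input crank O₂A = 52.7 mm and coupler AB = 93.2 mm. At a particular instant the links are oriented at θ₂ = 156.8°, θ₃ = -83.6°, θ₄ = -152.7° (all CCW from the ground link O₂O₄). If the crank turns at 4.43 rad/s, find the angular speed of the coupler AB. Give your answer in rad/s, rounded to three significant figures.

ω₂ = 4.43 rad/s
Differentiating the loop-closure r₂e^{iθ₂}+r₃e^{iθ₃}=r₁+r₄e^{iθ₄} gives r₂ω₂e^{iθ₂}+r₃ω₃e^{iθ₃}=r₄ω₄e^{iθ₄}.
Eliminating the other unknown: ω₃ = r₂ω₂ sin(θ₄−θ₂) / [r₃ sin(θ₃−θ₄)].
Numerator sine = +0.77162; denominator sine = +0.93420.
Result = 0.0527·4.43·(+0.77162) / (0.0932·(+0.93420)) = +2.069 rad/s; magnitude 2.069 rad/s.

2.07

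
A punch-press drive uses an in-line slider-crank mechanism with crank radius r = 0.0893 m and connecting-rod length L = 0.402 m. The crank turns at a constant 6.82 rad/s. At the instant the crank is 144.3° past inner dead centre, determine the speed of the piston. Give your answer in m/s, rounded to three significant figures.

ω = 6.82 rad/s
For an in-line slider-crank, x = r cosθ + √(L² − r² sin²θ), so v = −rω sinθ·[1 + r cosθ/√(L² − r² sin²θ)].
With r = 0.0893 m, L = 0.402 m, θ = 144.3°: √(L² − r² sin²θ) = 0.39861 m.
v = −0.0893·6.82·0.58354·[1 + 0.0893·-0.81208/0.39861] = -0.29074 m/s.
|v| = 0.29074 m/s.

0.291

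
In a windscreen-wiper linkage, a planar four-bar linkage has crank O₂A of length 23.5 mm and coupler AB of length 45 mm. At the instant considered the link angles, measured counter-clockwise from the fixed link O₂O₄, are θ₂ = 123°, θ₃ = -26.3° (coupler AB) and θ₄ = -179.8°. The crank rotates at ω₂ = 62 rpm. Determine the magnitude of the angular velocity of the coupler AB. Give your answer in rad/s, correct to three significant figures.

ω₂ = 6.493 rad/s (from 62 rpm).
Differentiating the loop-closure r₂e^{iθ₂}+r₃e^{iθ₃}=r₁+r₄e^{iθ₄} gives r₂ω₂e^{iθ₂}+r₃ω₃e^{iθ₃}=r₄ω₄e^{iθ₄}.
Eliminating the other unknown: ω₃ = r₂ω₂ sin(θ₄−θ₂) / [r₃ sin(θ₃−θ₄)].
Numerator sine = +0.84057; denominator sine = +0.44620.
Result = 0.0235·6.493·(+0.84057) / (0.045·(+0.44620)) = +6.3873 rad/s; magnitude 6.3873 rad/s.

6.39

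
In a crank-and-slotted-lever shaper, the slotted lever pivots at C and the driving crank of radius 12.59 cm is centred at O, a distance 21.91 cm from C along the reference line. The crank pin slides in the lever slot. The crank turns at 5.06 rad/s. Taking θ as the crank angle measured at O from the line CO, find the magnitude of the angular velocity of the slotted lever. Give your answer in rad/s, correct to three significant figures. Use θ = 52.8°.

ω = 5.06 rad/s
Crank pin A relative to C: A = (d + r cosθ, r sinθ); lever angle φ = atan2(r sinθ, d + r cosθ).
Differentiating tanφ: φ̇ = rω(d cosθ + r)/(d² + r² + 2dr cosθ).
d² + r² + 2dr cosθ = |CA|² = 0.097211 m²;  d cosθ + r = +0.25837 m.
|ω_lever| = |0.1259·5.06·+0.25837| / 0.097211 = 1.6932 rad/s.

1.69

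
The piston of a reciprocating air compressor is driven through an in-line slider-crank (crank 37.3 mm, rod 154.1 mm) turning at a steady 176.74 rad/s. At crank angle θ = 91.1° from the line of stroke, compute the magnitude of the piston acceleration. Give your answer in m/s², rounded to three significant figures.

313

ω = 176.7 rad/s
x(θ) = r cosθ + √(L² − r² sin²θ); with ω constant, a = ω²·d²x/dθ².
d²x/dθ² = −r cosθ − r²(cos2θ)/√u − r⁴ sin²2θ/(4u^{3/2}),  u = L² − r² sin²θ = 0.022356 m².
Substituting r = 0.0373 m, L = 0.1541 m, θ = 91.1°: d²x/dθ² = +0.010014 m.
a = ω²·d²x/dθ² = (176.7)²·(+0.010014) = +312.81 m/s²;  |a| = 312.81 m/s².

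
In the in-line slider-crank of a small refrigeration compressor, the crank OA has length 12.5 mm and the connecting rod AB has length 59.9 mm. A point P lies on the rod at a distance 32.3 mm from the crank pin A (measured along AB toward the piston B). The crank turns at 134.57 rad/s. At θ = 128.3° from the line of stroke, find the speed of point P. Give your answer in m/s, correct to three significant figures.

1.32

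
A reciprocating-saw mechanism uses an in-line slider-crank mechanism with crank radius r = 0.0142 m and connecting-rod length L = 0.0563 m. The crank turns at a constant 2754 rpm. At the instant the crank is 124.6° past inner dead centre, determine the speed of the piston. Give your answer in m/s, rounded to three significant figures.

2.88

ω = 2π·2754/60 = 288.4 rad/s
For an in-line slider-crank, x = r cosθ + √(L² − r² sin²θ), so v = −rω sinθ·[1 + r cosθ/√(L² − r² sin²θ)].
With r = 0.0142 m, L = 0.0563 m, θ = 124.6°: √(L² − r² sin²θ) = 0.055073 m.
v = −0.0142·288.4·0.82314·[1 + 0.0142·-0.56784/0.055073] = -2.8774 m/s.
|v| = 2.8774 m/s.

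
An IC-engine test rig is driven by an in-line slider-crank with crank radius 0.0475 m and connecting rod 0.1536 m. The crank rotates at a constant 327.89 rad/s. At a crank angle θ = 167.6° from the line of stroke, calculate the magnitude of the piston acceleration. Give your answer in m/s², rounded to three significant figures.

ω = 327.9 rad/s
x(θ) = r cosθ + √(L² − r² sin²θ); with ω constant, a = ω²·d²x/dθ².
d²x/dθ² = −r cosθ − r²(cos2θ)/√u − r⁴ sin²2θ/(4u^{3/2}),  u = L² − r² sin²θ = 0.0234889 m².
Substituting r = 0.0475 m, L = 0.1536 m, θ = 167.6°: d²x/dθ² = +0.032966 m.
a = ω²·d²x/dθ² = (327.9)²·(+0.032966) = +3544.2 m/s²;  |a| = 3544.2 m/s².

3540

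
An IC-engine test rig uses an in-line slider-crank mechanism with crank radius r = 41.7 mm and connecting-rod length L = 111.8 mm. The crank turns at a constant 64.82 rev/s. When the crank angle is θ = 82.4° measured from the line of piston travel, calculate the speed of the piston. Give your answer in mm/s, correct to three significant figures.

17700

ω = 2π·64.8 = 407.3 rad/s
For an in-line slider-crank, x = r cosθ + √(L² − r² sin²θ), so v = −rω sinθ·[1 + r cosθ/√(L² − r² sin²θ)].
With r = 0.0417 m, L = 0.1118 m, θ = 82.4°: √(L² − r² sin²θ) = 0.10388 m.
v = −0.0417·407.3·0.99122·[1 + 0.0417·0.13226/0.10388] = -17.728 m/s.
|v| = 17.728 m/s = 17728 mm/s.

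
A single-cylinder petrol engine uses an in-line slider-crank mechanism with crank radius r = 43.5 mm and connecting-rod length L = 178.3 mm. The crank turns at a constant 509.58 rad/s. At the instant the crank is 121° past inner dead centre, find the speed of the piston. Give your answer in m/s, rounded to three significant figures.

16.6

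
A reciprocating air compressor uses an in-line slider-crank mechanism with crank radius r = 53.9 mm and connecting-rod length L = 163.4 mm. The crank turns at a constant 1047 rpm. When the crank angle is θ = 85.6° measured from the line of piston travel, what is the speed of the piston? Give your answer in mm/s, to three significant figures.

ω = 2π·1047/60 = 109.6 rad/s
For an in-line slider-crank, x = r cosθ + √(L² − r² sin²θ), so v = −rω sinθ·[1 + r cosθ/√(L² − r² sin²θ)].
With r = 0.0539 m, L = 0.1634 m, θ = 85.6°: √(L² − r² sin²θ) = 0.15431 m.
v = −0.0539·109.6·0.99705·[1 + 0.0539·0.07672/0.15431] = -6.0502 m/s.
|v| = 6.0502 m/s = 6050.2 mm/s.

6050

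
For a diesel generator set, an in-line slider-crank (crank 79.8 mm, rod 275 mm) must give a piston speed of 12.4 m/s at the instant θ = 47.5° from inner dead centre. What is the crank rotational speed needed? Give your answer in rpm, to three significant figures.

For an in-line slider-crank, |v_piston| = rω|sinθ|·[1 + r cosθ/√(L² − r² sin²θ)].
With r = 0.0798 m, L = 0.275 m, θ = 47.5°: the bracketed kinematic factor |dx/dθ| = 0.070642 m.
ω = v/|dx/dθ| = 12.4/0.070642 = 175.53 rad/s.
N = 60ω/(2π) = 1676.2 rpm.

1680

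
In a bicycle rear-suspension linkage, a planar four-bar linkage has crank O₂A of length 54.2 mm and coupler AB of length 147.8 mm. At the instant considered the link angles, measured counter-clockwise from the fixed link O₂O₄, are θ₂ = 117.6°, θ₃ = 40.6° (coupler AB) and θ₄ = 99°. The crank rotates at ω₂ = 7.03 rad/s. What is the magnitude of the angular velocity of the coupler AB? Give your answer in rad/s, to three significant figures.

0.965

ω₂ = 7.03 rad/s
Differentiating the loop-closure r₂e^{iθ₂}+r₃e^{iθ₃}=r₁+r₄e^{iθ₄} gives r₂ω₂e^{iθ₂}+r₃ω₃e^{iθ₃}=r₄ω₄e^{iθ₄}.
Eliminating the other unknown: ω₃ = r₂ω₂ sin(θ₄−θ₂) / [r₃ sin(θ₃−θ₄)].
Numerator sine = -0.31896; denominator sine = -0.85173.
Result = 0.0542·7.03·(-0.31896) / (0.1478·(-0.85173)) = +0.96542 rad/s; magnitude 0.96542 rad/s.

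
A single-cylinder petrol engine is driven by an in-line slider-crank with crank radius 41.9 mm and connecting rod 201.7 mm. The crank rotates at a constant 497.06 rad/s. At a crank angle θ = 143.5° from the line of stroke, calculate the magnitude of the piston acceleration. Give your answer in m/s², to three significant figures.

7670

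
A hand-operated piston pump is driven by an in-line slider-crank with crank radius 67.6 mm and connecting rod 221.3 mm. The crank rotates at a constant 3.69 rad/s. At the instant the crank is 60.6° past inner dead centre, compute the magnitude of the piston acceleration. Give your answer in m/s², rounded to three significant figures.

0.306

ω = 3.69 rad/s
x(θ) = r cosθ + √(L² − r² sin²θ); with ω constant, a = ω²·d²x/dθ².
d²x/dθ² = −r cosθ − r²(cos2θ)/√u − r⁴ sin²2θ/(4u^{3/2}),  u = L² − r² sin²θ = 0.0455052 m².
Substituting r = 0.0676 m, L = 0.2213 m, θ = 60.6°: d²x/dθ² = -0.022481 m.
a = ω²·d²x/dθ² = (3.69)²·(-0.022481) = -0.30611 m/s²;  |a| = 0.30611 m/s².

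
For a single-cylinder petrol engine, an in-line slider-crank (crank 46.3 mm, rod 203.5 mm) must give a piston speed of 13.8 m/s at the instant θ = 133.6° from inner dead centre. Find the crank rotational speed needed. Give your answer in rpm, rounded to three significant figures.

For an in-line slider-crank, |v_piston| = rω|sinθ|·[1 + r cosθ/√(L² − r² sin²θ)].
With r = 0.0463 m, L = 0.2035 m, θ = 133.6°: the bracketed kinematic factor |dx/dθ| = 0.028196 m.
ω = v/|dx/dθ| = 13.8/0.028196 = 489.44 rad/s.
N = 60ω/(2π) = 4673.8 rpm.

4670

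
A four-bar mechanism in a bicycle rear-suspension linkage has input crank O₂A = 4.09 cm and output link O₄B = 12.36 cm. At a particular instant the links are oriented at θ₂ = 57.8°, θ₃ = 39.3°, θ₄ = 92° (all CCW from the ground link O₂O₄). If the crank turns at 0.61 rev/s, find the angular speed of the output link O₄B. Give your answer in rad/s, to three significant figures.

0.506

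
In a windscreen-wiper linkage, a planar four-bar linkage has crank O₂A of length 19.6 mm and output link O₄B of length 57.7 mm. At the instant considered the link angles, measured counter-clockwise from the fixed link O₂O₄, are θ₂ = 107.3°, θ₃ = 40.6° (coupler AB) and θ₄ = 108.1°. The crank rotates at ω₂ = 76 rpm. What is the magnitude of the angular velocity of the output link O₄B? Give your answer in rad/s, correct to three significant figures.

2.69

ω₂ = 7.959 rad/s (from 76 rpm).
Differentiating the loop-closure r₂e^{iθ₂}+r₃e^{iθ₃}=r₁+r₄e^{iθ₄} gives r₂ω₂e^{iθ₂}+r₃ω₃e^{iθ₃}=r₄ω₄e^{iθ₄}.
Eliminating the other unknown: ω₄ = r₂ω₂ sin(θ₂−θ₃) / [r₄ sin(θ₄−θ₃)].
Numerator sine = +0.91845; denominator sine = +0.92388.
Result = 0.0196·7.959·(+0.91845) / (0.0577·(+0.92388)) = +2.6876 rad/s; magnitude 2.6876 rad/s.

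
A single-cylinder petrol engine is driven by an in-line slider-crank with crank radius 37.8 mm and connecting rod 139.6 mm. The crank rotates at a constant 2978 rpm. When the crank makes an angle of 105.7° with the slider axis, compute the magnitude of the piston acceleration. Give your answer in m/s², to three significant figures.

ω = 2π·2978/60 = 311.9 rad/s
x(θ) = r cosθ + √(L² − r² sin²θ); with ω constant, a = ω²·d²x/dθ².
d²x/dθ² = −r cosθ − r²(cos2θ)/√u − r⁴ sin²2θ/(4u^{3/2}),  u = L² − r² sin²θ = 0.0181639 m².
Substituting r = 0.0378 m, L = 0.1396 m, θ = 105.7°: d²x/dθ² = +0.019221 m.
a = ω²·d²x/dθ² = (311.9)²·(+0.019221) = +1869.3 m/s²;  |a| = 1869.3 m/s².

1870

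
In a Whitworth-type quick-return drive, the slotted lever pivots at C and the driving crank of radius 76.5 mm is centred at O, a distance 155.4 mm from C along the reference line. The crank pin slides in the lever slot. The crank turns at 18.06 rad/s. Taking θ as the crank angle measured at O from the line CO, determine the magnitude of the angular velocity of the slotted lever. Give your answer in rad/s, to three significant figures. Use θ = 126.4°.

1.37

ω = 18.06 rad/s
Crank pin A relative to C: A = (d + r cosθ, r sinθ); lever angle φ = atan2(r sinθ, d + r cosθ).
Differentiating tanφ: φ̇ = rω(d cosθ + r)/(d² + r² + 2dr cosθ).
d² + r² + 2dr cosθ = |CA|² = 0.0158922 m²;  d cosθ + r = -0.015717 m.
|ω_lever| = |0.0765·18.06·-0.015717| / 0.0158922 = 1.3664 rad/s.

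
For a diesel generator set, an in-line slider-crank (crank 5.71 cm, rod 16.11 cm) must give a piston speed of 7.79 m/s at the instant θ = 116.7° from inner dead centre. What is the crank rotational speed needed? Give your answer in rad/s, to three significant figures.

184

For an in-line slider-crank, |v_piston| = rω|sinθ|·[1 + r cosθ/√(L² − r² sin²θ)].
With r = 0.0571 m, L = 0.1611 m, θ = 116.7°: the bracketed kinematic factor |dx/dθ| = 0.042447 m.
ω = v/|dx/dθ| = 7.79/0.042447 = 183.52 rad/s.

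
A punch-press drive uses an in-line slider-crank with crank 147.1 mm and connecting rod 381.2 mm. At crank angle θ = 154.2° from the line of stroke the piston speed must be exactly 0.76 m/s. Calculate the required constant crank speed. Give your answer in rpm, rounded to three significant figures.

175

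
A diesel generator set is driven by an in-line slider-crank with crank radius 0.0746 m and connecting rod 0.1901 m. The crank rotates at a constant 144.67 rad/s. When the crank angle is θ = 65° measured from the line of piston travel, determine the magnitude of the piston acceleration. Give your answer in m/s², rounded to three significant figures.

255

ω = 144.7 rad/s
x(θ) = r cosθ + √(L² − r² sin²θ); with ω constant, a = ω²·d²x/dθ².
d²x/dθ² = −r cosθ − r²(cos2θ)/√u − r⁴ sin²2θ/(4u^{3/2}),  u = L² − r² sin²θ = 0.0315668 m².
Substituting r = 0.0746 m, L = 0.1901 m, θ = 65°: d²x/dθ² = -0.012203 m.
a = ω²·d²x/dθ² = (144.7)²·(-0.012203) = -255.41 m/s²;  |a| = 255.41 m/s².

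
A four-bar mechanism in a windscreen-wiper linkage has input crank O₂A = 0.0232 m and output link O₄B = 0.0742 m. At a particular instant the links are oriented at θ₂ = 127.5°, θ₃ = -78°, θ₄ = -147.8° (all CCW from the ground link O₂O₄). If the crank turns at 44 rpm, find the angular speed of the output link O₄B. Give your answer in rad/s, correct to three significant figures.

ω₂ = 4.608 rad/s (from 44 rpm).
Differentiating the loop-closure r₂e^{iθ₂}+r₃e^{iθ₃}=r₁+r₄e^{iθ₄} gives r₂ω₂e^{iθ₂}+r₃ω₃e^{iθ₃}=r₄ω₄e^{iθ₄}.
Eliminating the other unknown: ω₄ = r₂ω₂ sin(θ₂−θ₃) / [r₄ sin(θ₄−θ₃)].
Numerator sine = -0.43051; denominator sine = -0.93849.
Result = 0.0232·4.608·(-0.43051) / (0.0742·(-0.93849)) = +0.66087 rad/s; magnitude 0.66087 rad/s.

0.661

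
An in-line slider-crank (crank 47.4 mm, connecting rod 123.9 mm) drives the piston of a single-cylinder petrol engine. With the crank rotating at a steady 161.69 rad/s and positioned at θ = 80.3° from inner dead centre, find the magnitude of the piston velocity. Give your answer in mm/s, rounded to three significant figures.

8080

ω = 161.7 rad/s
For an in-line slider-crank, x = r cosθ + √(L² − r² sin²θ), so v = −rω sinθ·[1 + r cosθ/√(L² − r² sin²θ)].
With r = 0.0474 m, L = 0.1239 m, θ = 80.3°: √(L² − r² sin²θ) = 0.11475 m.
v = −0.0474·161.7·0.98570·[1 + 0.0474·0.16849/0.11475] = -8.0803 m/s.
|v| = 8.0803 m/s = 8080.3 mm/s.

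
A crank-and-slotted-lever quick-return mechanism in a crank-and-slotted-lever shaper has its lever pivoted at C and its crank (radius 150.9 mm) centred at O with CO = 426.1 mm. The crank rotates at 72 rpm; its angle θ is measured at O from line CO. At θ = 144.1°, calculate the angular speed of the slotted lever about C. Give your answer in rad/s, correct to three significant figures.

ω = 7.54 rad/s (from 72 rpm).
Crank pin A relative to C: A = (d + r cosθ, r sinθ); lever angle φ = atan2(r sinθ, d + r cosθ).
Differentiating tanφ: φ̇ = rω(d cosθ + r)/(d² + r² + 2dr cosθ).
d² + r² + 2dr cosθ = |CA|² = 0.100163 m²;  d cosθ + r = -0.19426 m.
|ω_lever| = |0.1509·7.54·-0.19426| / 0.100163 = 2.2066 rad/s.

2.21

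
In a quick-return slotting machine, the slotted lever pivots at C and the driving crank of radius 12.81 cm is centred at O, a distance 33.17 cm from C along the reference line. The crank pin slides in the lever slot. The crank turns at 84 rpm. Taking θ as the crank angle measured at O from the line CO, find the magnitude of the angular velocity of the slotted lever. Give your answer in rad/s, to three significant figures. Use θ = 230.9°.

ω = 8.796 rad/s (from 84 rpm).
Crank pin A relative to C: A = (d + r cosθ, r sinθ); lever angle φ = atan2(r sinθ, d + r cosθ).
Differentiating tanφ: φ̇ = rω(d cosθ + r)/(d² + r² + 2dr cosθ).
d² + r² + 2dr cosθ = |CA|² = 0.0728387 m²;  d cosθ + r = -0.081095 m.
|ω_lever| = |0.1281·8.796·-0.081095| / 0.0728387 = 1.2546 rad/s.

1.25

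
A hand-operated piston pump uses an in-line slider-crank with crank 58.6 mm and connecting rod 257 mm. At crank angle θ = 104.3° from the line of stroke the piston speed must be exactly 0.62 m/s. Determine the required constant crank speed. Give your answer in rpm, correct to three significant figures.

111

For an in-line slider-crank, |v_piston| = rω|sinθ|·[1 + r cosθ/√(L² − r² sin²θ)].
With r = 0.0586 m, L = 0.257 m, θ = 104.3°: the bracketed kinematic factor |dx/dθ| = 0.053505 m.
ω = v/|dx/dθ| = 0.62/0.053505 = 11.588 rad/s.
N = 60ω/(2π) = 110.65 rpm.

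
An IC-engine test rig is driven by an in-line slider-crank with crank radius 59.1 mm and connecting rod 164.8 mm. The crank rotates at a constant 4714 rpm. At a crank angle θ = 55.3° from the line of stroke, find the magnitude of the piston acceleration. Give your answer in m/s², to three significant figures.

6460

ω = 2π·4714/60 = 493.6 rad/s
x(θ) = r cosθ + √(L² − r² sin²θ); with ω constant, a = ω²·d²x/dθ².
d²x/dθ² = −r cosθ − r²(cos2θ)/√u − r⁴ sin²2θ/(4u^{3/2}),  u = L² − r² sin²θ = 0.0247982 m².
Substituting r = 0.0591 m, L = 0.1648 m, θ = 55.3°: d²x/dθ² = -0.026525 m.
a = ω²·d²x/dθ² = (493.6)²·(-0.026525) = -6463.8 m/s²;  |a| = 6463.8 m/s².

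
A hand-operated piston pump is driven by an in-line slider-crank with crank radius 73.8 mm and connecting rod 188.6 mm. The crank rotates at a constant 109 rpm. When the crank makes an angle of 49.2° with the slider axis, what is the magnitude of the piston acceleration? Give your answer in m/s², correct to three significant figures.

ω = 2π·109/60 = 11.41 rad/s
x(θ) = r cosθ + √(L² − r² sin²θ); with ω constant, a = ω²·d²x/dθ².
d²x/dθ² = −r cosθ − r²(cos2θ)/√u − r⁴ sin²2θ/(4u^{3/2}),  u = L² − r² sin²θ = 0.0324489 m².
Substituting r = 0.0738 m, L = 0.1886 m, θ = 49.2°: d²x/dθ² = -0.045047 m.
a = ω²·d²x/dθ² = (11.41)²·(-0.045047) = -5.8692 m/s²;  |a| = 5.8692 m/s².

5.87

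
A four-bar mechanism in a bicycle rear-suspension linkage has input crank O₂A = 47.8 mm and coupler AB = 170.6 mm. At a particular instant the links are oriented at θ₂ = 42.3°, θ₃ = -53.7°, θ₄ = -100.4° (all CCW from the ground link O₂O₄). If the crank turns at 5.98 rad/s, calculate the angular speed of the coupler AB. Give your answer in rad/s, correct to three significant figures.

1.40

ω₂ = 5.98 rad/s
Differentiating the loop-closure r₂e^{iθ₂}+r₃e^{iθ₃}=r₁+r₄e^{iθ₄} gives r₂ω₂e^{iθ₂}+r₃ω₃e^{iθ₃}=r₄ω₄e^{iθ₄}.
Eliminating the other unknown: ω₃ = r₂ω₂ sin(θ₄−θ₂) / [r₃ sin(θ₃−θ₄)].
Numerator sine = -0.60599; denominator sine = +0.72777.
Result = 0.0478·5.98·(-0.60599) / (0.1706·(+0.72777)) = -1.3951 rad/s; magnitude 1.3951 rad/s.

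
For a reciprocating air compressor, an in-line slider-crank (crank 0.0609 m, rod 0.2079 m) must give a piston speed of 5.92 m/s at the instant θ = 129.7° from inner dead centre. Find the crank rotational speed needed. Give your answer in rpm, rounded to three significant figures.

For an in-line slider-crank, |v_piston| = rω|sinθ|·[1 + r cosθ/√(L² − r² sin²θ)].
With r = 0.0609 m, L = 0.2079 m, θ = 129.7°: the bracketed kinematic factor |dx/dθ| = 0.037857 m.
ω = v/|dx/dθ| = 5.92/0.037857 = 156.38 rad/s.
N = 60ω/(2π) = 1493.3 rpm.

1490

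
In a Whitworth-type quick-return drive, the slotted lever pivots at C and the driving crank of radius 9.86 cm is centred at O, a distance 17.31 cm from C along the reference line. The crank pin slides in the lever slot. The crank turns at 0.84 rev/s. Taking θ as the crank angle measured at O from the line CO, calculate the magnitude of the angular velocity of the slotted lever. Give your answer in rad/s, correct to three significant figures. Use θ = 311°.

ω = 5.278 rad/s (from 0.84 rev/s).
Crank pin A relative to C: A = (d + r cosθ, r sinθ); lever angle φ = atan2(r sinθ, d + r cosθ).
Differentiating tanφ: φ̇ = rω(d cosθ + r)/(d² + r² + 2dr cosθ).
d² + r² + 2dr cosθ = |CA|² = 0.0620804 m²;  d cosθ + r = +0.21216 m.
|ω_lever| = |0.0986·5.278·+0.21216| / 0.0620804 = 1.7785 rad/s.

1.78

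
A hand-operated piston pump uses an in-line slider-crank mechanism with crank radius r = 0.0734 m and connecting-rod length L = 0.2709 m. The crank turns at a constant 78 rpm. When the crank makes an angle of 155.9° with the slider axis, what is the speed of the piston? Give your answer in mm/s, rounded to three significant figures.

ω = 2π·78/60 = 8.168 rad/s
For an in-line slider-crank, x = r cosθ + √(L² − r² sin²θ), so v = −rω sinθ·[1 + r cosθ/√(L² − r² sin²θ)].
With r = 0.0734 m, L = 0.2709 m, θ = 155.9°: √(L² − r² sin²θ) = 0.26924 m.
v = −0.0734·8.168·0.40833·[1 + 0.0734·-0.91283/0.26924] = -0.18389 m/s.
|v| = 0.18389 m/s = 183.89 mm/s.

184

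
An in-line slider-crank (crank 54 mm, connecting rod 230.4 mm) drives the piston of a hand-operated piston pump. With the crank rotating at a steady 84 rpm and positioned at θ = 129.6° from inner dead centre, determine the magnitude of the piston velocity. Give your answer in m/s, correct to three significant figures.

ω = 2π·84/60 = 8.796 rad/s
For an in-line slider-crank, x = r cosθ + √(L² − r² sin²θ), so v = −rω sinθ·[1 + r cosθ/√(L² − r² sin²θ)].
With r = 0.054 m, L = 0.2304 m, θ = 129.6°: √(L² − r² sin²θ) = 0.22661 m.
v = −0.054·8.796·0.77051·[1 + 0.054·-0.63742/0.22661] = -0.31041 m/s.
|v| = 0.31041 m/s.

0.310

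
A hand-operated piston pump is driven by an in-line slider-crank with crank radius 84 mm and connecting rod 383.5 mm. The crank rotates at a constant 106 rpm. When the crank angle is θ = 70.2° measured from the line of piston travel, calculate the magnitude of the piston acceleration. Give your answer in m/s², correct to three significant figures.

ω = 2π·106/60 = 11.1 rad/s
x(θ) = r cosθ + √(L² − r² sin²θ); with ω constant, a = ω²·d²x/dθ².
d²x/dθ² = −r cosθ − r²(cos2θ)/√u − r⁴ sin²2θ/(4u^{3/2}),  u = L² − r² sin²θ = 0.140826 m².
Substituting r = 0.084 m, L = 0.3835 m, θ = 70.2°: d²x/dθ² = -0.014062 m.
a = ω²·d²x/dθ² = (11.1)²·(-0.014062) = -1.7327 m/s²;  |a| = 1.7327 m/s².

1.73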